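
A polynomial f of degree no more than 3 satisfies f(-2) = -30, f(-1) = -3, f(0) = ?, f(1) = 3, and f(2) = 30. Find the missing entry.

On equispaced nodes a degree-3 polynomial has vanishing fourth forward difference, so
  f(-2) - 4·f(-1) + 6·f(0) - 4·f(1) + f(2) = 0.
Substituting the known values and solving for f(0):
  6·f(0) = 0
  f(0) = 0.

0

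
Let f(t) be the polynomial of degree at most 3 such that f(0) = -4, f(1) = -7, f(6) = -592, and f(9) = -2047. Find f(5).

-339

Write f(t) = at^3 + bt^2 + ct + d. Substituting each data point gives a linear system:
  d = -4
  a + b + c + d = -7
  216a + 36b + 6c + d = -592
  729a + 81b + 9c + d = -2047
Solving the system yields a = -3, b = 2, c = -2, d = -4.
So f(t) = -3t³ + 2t² - 2t - 4.
Then f(5) = -339.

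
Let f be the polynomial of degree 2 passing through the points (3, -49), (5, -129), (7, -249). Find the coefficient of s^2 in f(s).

Write f(s) = as^2 + bs + c. Substituting each data point gives a linear system:
  9a + 3b + c = -49
  25a + 5b + c = -129
  49a + 7b + c = -249
Solving the system yields a = -5, b = 0, c = -4.
So f(s) = -5s^2 - 4.
The leading coefficient is -5.

-5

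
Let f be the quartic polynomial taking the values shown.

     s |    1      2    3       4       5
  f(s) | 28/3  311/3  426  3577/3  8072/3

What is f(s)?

f(s) = 3s^4 + 6s^3 + 3s^2 - (5/3)s - 1

Write f(s) = as^4 + bs^3 + cs^2 + ds + e. Substituting each data point gives a linear system:
  a + b + c + d + e = 28/3
  16a + 8b + 4c + 2d + e = 311/3
  81a + 27b + 9c + 3d + e = 426
  256a + 64b + 16c + 4d + e = 3577/3
  625a + 125b + 25c + 5d + e = 8072/3
Solving the system yields a = 3, b = 6, c = 3, d = -5/3, e = -1.
So f(s) = 3s^4 + 6s^3 + 3s^2 - (5/3)s - 1.
Check: f(3) = 426. ✓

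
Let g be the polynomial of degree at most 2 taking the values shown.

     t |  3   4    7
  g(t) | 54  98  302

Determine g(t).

Write g(t) = at^2 + bt + c. Substituting each data point gives a linear system:
  9a + 3b + c = 54
  16a + 4b + c = 98
  49a + 7b + c = 302
Solving the system yields a = 6, b = 2, c = -6.
So g(t) = 6t^2 + 2t - 6.
Check: g(7) = 302. ✓

g(t) = 6t^2 + 2t - 6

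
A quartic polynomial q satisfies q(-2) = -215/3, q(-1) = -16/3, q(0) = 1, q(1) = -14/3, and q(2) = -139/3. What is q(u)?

Using the Lagrange interpolation formula with nodes -2, -1, 0, 1, 2:
  L_0(u) = (u + 1)u(u - 1)(u - 2) / 24
  L_1(u) = (u + 2)u(u - 1)(u - 2) / -6
  L_2(u) = (u + 2)(u + 1)(u - 1)(u - 2) / 4
  L_3(u) = (u + 2)(u + 1)u(u - 2) / -6
  L_4(u) = (u + 2)(u + 1)u(u - 1) / 24
Then q(u) = -215/3·L_0(u) - 16/3·L_1(u) + 1·L_2(u) - 14/3·L_3(u) - 139/3·L_4(u).
Expanding and collecting terms gives q(u) = -3u⁴ + 2u³ - 3u² - (5/3)u + 1.
Check: q(-2) = -215/3. ✓

q(u) = -3u^4 + 2u^3 - 3u^2 - (5/3)u + 1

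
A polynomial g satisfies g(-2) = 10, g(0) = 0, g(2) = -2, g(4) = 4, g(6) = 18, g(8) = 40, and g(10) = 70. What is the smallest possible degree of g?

Forward differences of the values at u = -2, 0, 2, 4, 6, 8, 10:
  g  : 10  0  -2  4  18  40  70
  Δ  : -10  -2  6  14  22  30
  Δ^2: 8  8  8  8  8
  Δ^3: 0  0  0  0
  Δ^4: 0  0  0
  Δ^5: 0  0
  Δ^6: 0
The second differences are constant (8) and nonzero, while all higher differences vanish, so the minimal degree is 2.

2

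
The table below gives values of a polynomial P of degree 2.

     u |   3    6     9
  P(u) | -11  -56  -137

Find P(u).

P(u) = -2u^2 + 3u - 2

Write P(u) = au^2 + bu + c. Substituting each data point gives a linear system:
  9a + 3b + c = -11
  36a + 6b + c = -56
  81a + 9b + c = -137
Solving the system yields a = -2, b = 3, c = -2.
So P(u) = -2u^2 + 3u - 2.
Check: P(9) = -137. ✓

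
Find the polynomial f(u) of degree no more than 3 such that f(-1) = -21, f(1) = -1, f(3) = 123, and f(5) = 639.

f(u) = 6u^3 - 5u^2 + 4u - 6

Write f(u) = au^3 + bu^2 + cu + d. Substituting each data point gives a linear system:
  -a + b - c + d = -21
  a + b + c + d = -1
  27a + 9b + 3c + d = 123
  125a + 25b + 5c + d = 639
Solving the system yields a = 6, b = -5, c = 4, d = -6.
So f(u) = 6u^3 - 5u^2 + 4u - 6.
Check: f(1) = -1. ✓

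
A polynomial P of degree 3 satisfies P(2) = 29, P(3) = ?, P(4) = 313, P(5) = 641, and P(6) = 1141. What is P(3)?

121

On equispaced nodes a degree-3 polynomial has vanishing fourth forward difference, so
  P(2) - 4·P(3) + 6·P(4) - 4·P(5) + P(6) = 0.
Substituting the known values and solving for P(3):
  -4·P(3) = -484
  P(3) = 121.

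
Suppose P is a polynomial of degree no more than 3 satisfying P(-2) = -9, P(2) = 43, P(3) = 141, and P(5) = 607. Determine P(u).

P(u) = 4u^3 + 5u^2 - 3u - 3

Write P(u) = au^3 + bu^2 + cu + d. Substituting each data point gives a linear system:
  -8a + 4b - 2c + d = -9
  8a + 4b + 2c + d = 43
  27a + 9b + 3c + d = 141
  125a + 25b + 5c + d = 607
Solving the system yields a = 4, b = 5, c = -3, d = -3.
So P(u) = 4u^3 + 5u^2 - 3u - 3.
Check: P(2) = 43. ✓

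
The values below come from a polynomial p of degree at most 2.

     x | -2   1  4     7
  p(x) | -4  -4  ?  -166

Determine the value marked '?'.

The 3 known points determine the degree-2 polynomial uniquely.
Write p(x) = ax^2 + bx + c. Substituting each data point gives a linear system:
  4a - 2b + c = -4
  a + b + c = -4
  49a + 7b + c = -166
Solving the system yields a = -3, b = -3, c = 2.
So p(x) = -3x^2 - 3x + 2.
Then p(4) = -58.

-58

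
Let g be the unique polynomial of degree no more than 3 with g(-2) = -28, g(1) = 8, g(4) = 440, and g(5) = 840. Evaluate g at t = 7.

Write g(t) = at^3 + bt^2 + ct + d. Substituting each data point gives a linear system:
  -8a + 4b - 2c + d = -28
  a + b + c + d = 8
  64a + 16b + 4c + d = 440
  125a + 25b + 5c + d = 840
Solving the system yields a = 6, b = 4, c = -2, d = 0.
So g(t) = 6t³ + 4t² - 2t.
Then g(7) = 2240.

2240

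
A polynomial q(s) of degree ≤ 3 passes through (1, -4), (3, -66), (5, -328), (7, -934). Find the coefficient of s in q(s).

Write q(s) = as^3 + bs^2 + cs + d. Substituting each data point gives a linear system:
  a + b + c + d = -4
  27a + 9b + 3c + d = -66
  125a + 25b + 5c + d = -328
  343a + 49b + 7c + d = -934
Solving the system yields a = -3, b = 2, c = 0, d = -3.
So q(s) = -3s^3 + 2s^2 - 3.
The coefficient of s is 0.

0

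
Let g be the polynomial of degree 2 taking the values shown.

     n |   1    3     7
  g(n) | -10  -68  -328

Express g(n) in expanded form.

g(n) = -6n^2 - 5n + 1

Using the Lagrange interpolation formula with nodes 1, 3, 7:
  L_0(n) = (n - 3)(n - 7) / 12
  L_1(n) = (n - 1)(n - 7) / -8
  L_2(n) = (n - 1)(n - 3) / 24
Then g(n) = -10·L_0(n) - 68·L_1(n) - 328·L_2(n).
Expanding and collecting terms gives g(n) = -6n² - 5n + 1.
Check: g(7) = -328. ✓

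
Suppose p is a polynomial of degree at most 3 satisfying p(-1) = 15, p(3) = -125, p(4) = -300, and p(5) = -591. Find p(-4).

372

Write p(n) = an^3 + bn^2 + cn + d. Substituting each data point gives a linear system:
  -a + b - c + d = 15
  27a + 9b + 3c + d = -125
  64a + 16b + 4c + d = -300
  125a + 25b + 5c + d = -591
Solving the system yields a = -5, b = 2, c = -4, d = 4.
So p(n) = -5n^3 + 2n^2 - 4n + 4.
Then p(-4) = 372.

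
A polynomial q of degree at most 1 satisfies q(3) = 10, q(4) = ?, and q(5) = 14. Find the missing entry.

12

The 2 known points determine the degree-1 polynomial uniquely.
Write q(u) = au + b. Substituting each data point gives a linear system:
  3a + b = 10
  5a + b = 14
Solving the system yields a = 2, b = 4.
So q(u) = 2u + 4.
Then q(4) = 12.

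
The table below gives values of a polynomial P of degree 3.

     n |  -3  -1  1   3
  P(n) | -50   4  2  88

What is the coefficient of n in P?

-4

Write P(n) = an^3 + bn^2 + cn + d. Substituting each data point gives a linear system:
  -27a + 9b - 3c + d = -50
  -a + b - c + d = 4
  a + b + c + d = 2
  27a + 9b + 3c + d = 88
Solving the system yields a = 3, b = 2, c = -4, d = 1.
So P(n) = 3n³ + 2n² - 4n + 1.
The coefficient of n is -4.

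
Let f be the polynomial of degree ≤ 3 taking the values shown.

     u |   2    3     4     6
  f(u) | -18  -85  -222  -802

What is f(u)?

f(u) = -4u^3 + u^2 + 4u + 2

Using the Lagrange interpolation formula with nodes 2, 3, 4, 6:
  L_0(u) = (u - 3)(u - 4)(u - 6) / -8
  L_1(u) = (u - 2)(u - 4)(u - 6) / 3
  L_2(u) = (u - 2)(u - 3)(u - 6) / -4
  L_3(u) = (u - 2)(u - 3)(u - 4) / 24
Then f(u) = -18·L_0(u) - 85·L_1(u) - 222·L_2(u) - 802·L_3(u).
Expanding and collecting terms gives f(u) = -4u³ + u² + 4u + 2.
Check: f(4) = -222. ✓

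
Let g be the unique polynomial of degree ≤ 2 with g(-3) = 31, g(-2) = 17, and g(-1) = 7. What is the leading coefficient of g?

2

Write g(s) = as^2 + bs + c. Substituting each data point gives a linear system:
  9a - 3b + c = 31
  4a - 2b + c = 17
  a - b + c = 7
Solving the system yields a = 2, b = -4, c = 1.
So g(s) = 2s^2 - 4s + 1.
The leading coefficient is 2.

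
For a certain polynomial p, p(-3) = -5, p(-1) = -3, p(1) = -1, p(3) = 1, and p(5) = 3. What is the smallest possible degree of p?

1

Forward differences of the values at s = -3, -1, 1, 3, 5:
  p  : -5  -3  -1  1  3
  Δ  : 2  2  2  2
  Δ^2: 0  0  0
  Δ^3: 0  0
  Δ^4: 0
The first differences are constant (2) and nonzero, while all higher differences vanish, so the minimal degree is 1.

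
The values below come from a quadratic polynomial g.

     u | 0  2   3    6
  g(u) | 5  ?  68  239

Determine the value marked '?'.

35

The 3 known points determine the degree-2 polynomial uniquely.
Write g(u) = au^2 + bu + c. Substituting each data point gives a linear system:
  c = 5
  9a + 3b + c = 68
  36a + 6b + c = 239
Solving the system yields a = 6, b = 3, c = 5.
So g(u) = 6u^2 + 3u + 5.
Then g(2) = 35.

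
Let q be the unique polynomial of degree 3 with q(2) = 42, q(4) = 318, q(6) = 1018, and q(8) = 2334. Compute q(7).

Using the Lagrange interpolation formula with nodes 2, 4, 6, 8:
  L_0(x) = (x - 4)(x - 6)(x - 8) / -48
  L_1(x) = (x - 2)(x - 6)(x - 8) / 16
  L_2(x) = (x - 2)(x - 4)(x - 8) / -16
  L_3(x) = (x - 2)(x - 4)(x - 6) / 48
Then q(x) = 42·L_0(x) + 318·L_1(x) + 1018·L_2(x) + 2334·L_3(x).
Expanding and collecting terms gives q(x) = 4x³ + 5x² - 4x - 2.
Evaluating at x = 7: q(7) = 1587.

1587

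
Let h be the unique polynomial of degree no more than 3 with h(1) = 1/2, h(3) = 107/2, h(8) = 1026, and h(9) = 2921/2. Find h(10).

2003

Write h(n) = an^3 + bn^2 + cn + d. Substituting each data point gives a linear system:
  a + b + c + d = 1/2
  27a + 9b + 3c + d = 107/2
  512a + 64b + 8c + d = 1026
  729a + 81b + 9c + d = 2921/2
Solving the system yields a = 2, b = 0, c = 1/2, d = -2.
So h(n) = 2n^3 + (1/2)n - 2.
Then h(10) = 2003.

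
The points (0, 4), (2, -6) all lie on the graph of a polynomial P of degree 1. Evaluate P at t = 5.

Write P(t) = at + b. Substituting each data point gives a linear system:
  b = 4
  2a + b = -6
Solving the system yields a = -5, b = 4.
So P(t) = -5t + 4.
Then P(5) = -21.

-21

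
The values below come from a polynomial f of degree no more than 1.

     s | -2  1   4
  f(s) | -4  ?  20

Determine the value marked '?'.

8

The 2 known points determine the degree-1 polynomial uniquely.
Write f(s) = as + b. Substituting each data point gives a linear system:
  -2a + b = -4
  4a + b = 20
Solving the system yields a = 4, b = 4.
So f(s) = 4s + 4.
Then f(1) = 8.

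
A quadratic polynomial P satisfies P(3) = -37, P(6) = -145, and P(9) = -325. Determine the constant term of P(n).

-1

Write P(n) = an^2 + bn + c. Substituting each data point gives a linear system:
  9a + 3b + c = -37
  36a + 6b + c = -145
  81a + 9b + c = -325
Solving the system yields a = -4, b = 0, c = -1.
So P(n) = -4n^2 - 1.
The constant term is -1.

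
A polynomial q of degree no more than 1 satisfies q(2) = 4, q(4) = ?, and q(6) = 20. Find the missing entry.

12

The 2 known points determine the degree-1 polynomial uniquely.
Write q(t) = at + b. Substituting each data point gives a linear system:
  2a + b = 4
  6a + b = 20
Solving the system yields a = 4, b = -4.
So q(t) = 4t - 4.
Then q(4) = 12.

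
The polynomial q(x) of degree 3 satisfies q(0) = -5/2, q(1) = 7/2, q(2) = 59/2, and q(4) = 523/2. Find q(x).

q(x) = 5x^3 - 5x^2 + 6x - 5/2

Using the Lagrange interpolation formula with nodes 0, 1, 2, 4:
  L_0(x) = (x - 1)(x - 2)(x - 4) / -8
  L_1(x) = x(x - 2)(x - 4) / 3
  L_2(x) = x(x - 1)(x - 4) / -4
  L_3(x) = x(x - 1)(x - 2) / 24
Then q(x) = -5/2·L_0(x) + 7/2·L_1(x) + 59/2·L_2(x) + 523/2·L_3(x).
Expanding and collecting terms gives q(x) = 5x^3 - 5x^2 + 6x - 5/2.
Check: q(4) = 523/2. ✓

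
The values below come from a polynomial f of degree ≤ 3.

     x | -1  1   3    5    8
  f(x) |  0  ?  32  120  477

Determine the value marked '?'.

The 4 known points determine the degree-3 polynomial uniquely.
Write f(x) = ax^3 + bx^2 + cx + d. Substituting each data point gives a linear system:
  -a + b - c + d = 0
  27a + 9b + 3c + d = 32
  125a + 25b + 5c + d = 120
  512a + 64b + 8c + d = 477
Solving the system yields a = 1, b = -1, c = 3, d = 5.
So f(x) = x³ - x² + 3x + 5.
Then f(1) = 8.

8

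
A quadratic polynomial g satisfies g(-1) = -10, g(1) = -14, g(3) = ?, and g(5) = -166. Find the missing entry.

-66

On equispaced nodes a degree-2 polynomial has vanishing third forward difference, so
  - g(-1) + 3·g(1) - 3·g(3) + g(5) = 0.
Substituting the known values and solving for g(3):
  -3·g(3) = 198
  g(3) = -66.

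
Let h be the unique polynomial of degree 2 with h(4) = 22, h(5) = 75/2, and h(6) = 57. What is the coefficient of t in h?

-5/2

Write h(t) = at^2 + bt + c. Substituting each data point gives a linear system:
  16a + 4b + c = 22
  25a + 5b + c = 75/2
  36a + 6b + c = 57
Solving the system yields a = 2, b = -5/2, c = 0.
So h(t) = 2t² - (5/2)t.
The coefficient of t is -5/2.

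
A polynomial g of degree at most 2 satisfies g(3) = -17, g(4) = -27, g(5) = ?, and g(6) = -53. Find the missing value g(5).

The 3 known points determine the degree-2 polynomial uniquely.
Write g(n) = an^2 + bn + c. Substituting each data point gives a linear system:
  9a + 3b + c = -17
  16a + 4b + c = -27
  36a + 6b + c = -53
Solving the system yields a = -1, b = -3, c = 1.
So g(n) = -n^2 - 3n + 1.
Then g(5) = -39.

-39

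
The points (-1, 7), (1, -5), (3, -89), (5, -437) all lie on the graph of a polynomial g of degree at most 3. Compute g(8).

Forward differences of the values at s = -1, 1, 3, 5:
  g  : 7  -5  -89  -437
  Δ  : -12  -84  -348
  Δ^2: -72  -264
  Δ^3: -192
The third differences are constant, confirming degree 3.
Interpolating (Newton forward form) and evaluating at s = 8 gives g(8) = -1874.

-1874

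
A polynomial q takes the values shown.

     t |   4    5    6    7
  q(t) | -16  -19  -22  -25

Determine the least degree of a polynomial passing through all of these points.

Forward differences of the values at t = 4, 5, 6, 7:
  q  : -16  -19  -22  -25
  Δ  : -3  -3  -3
  Δ^2: 0  0
  Δ^3: 0
The first differences are constant (-3) and nonzero, while all higher differences vanish, so the minimal degree is 1.

1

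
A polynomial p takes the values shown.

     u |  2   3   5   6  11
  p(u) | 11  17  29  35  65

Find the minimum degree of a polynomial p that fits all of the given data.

Divided differences on the nodes 2, 3, 5, 6, 11:
  order 0: 11  17  29  35  65
  order 1: 6  6  6  6
  order 2: 0  0  0
  order 3: 0  0
  order 4: 0
The order-1 divided differences are all 6 (nonzero) and every higher order vanishes, so the data lies on a polynomial of degree exactly 1.

1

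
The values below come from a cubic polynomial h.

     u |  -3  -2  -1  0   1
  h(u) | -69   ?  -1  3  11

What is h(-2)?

On equispaced nodes a degree-3 polynomial has vanishing fourth forward difference, so
  h(-3) - 4·h(-2) + 6·h(-1) - 4·h(0) + h(1) = 0.
Substituting the known values and solving for h(-2):
  -4·h(-2) = 76
  h(-2) = -19.

-19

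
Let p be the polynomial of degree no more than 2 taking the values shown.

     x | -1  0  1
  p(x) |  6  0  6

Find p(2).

24

Forward differences of the values at x = -1, 0, 1:
  p  : 6  0  6
  Δ  : -6  6
  Δ^2: 12
The second differences are constant, confirming degree 2.
Interpolating (Newton forward form) and evaluating at x = 2 gives p(2) = 24.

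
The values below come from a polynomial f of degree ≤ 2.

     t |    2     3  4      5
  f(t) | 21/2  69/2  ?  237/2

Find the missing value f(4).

The 3 known points determine the degree-2 polynomial uniquely.
Write f(t) = at^2 + bt + c. Substituting each data point gives a linear system:
  4a + 2b + c = 21/2
  9a + 3b + c = 69/2
  25a + 5b + c = 237/2
Solving the system yields a = 6, b = -6, c = -3/2.
So f(t) = 6t^2 - 6t - 3/2.
Then f(4) = 141/2.

141/2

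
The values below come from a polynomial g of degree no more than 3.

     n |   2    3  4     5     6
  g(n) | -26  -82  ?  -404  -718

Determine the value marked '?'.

-200

The 4 known points determine the degree-3 polynomial uniquely.
Write g(n) = an^3 + bn^2 + cn + d. Substituting each data point gives a linear system:
  8a + 4b + 2c + d = -26
  27a + 9b + 3c + d = -82
  125a + 25b + 5c + d = -404
  216a + 36b + 6c + d = -718
Solving the system yields a = -4, b = 5, c = -5, d = -4.
So g(n) = -4n³ + 5n² - 5n - 4.
Then g(4) = -200.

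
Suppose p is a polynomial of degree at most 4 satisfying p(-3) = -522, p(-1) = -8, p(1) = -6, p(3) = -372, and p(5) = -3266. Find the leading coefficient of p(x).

-6

Write p(x) = ax^4 + bx^3 + cx^2 + dx + e. Substituting each data point gives a linear system:
  81a - 27b + 9c - 3d + e = -522
  a - b + c - d + e = -8
  a + b + c + d + e = -6
  81a + 27b + 9c + 3d + e = -372
  625a + 125b + 25c + 5d + e = -3266
Solving the system yields a = -6, b = 3, c = 5, d = -2, e = -6.
So p(x) = -6x^4 + 3x^3 + 5x^2 - 2x - 6.
The leading coefficient is -6.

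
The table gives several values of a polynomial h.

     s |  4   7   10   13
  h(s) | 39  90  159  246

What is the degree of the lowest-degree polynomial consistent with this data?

Forward differences of the values at s = 4, 7, 10, 13:
  h  : 39  90  159  246
  Δ  : 51  69  87
  Δ^2: 18  18
  Δ^3: 0
The second differences are constant (18) and nonzero, while all higher differences vanish, so the minimal degree is 2.

2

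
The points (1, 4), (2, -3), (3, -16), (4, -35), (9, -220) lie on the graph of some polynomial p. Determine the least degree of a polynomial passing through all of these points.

2

Divided differences on the nodes 1, 2, 3, 4, 9:
  order 0: 4  -3  -16  -35  -220
  order 1: -7  -13  -19  -37
  order 2: -3  -3  -3
  order 3: 0  0
  order 4: 0
The order-2 divided differences are all -3 (nonzero) and every higher order vanishes, so the data lies on a polynomial of degree exactly 2.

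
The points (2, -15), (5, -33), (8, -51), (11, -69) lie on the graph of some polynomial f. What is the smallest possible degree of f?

1

Forward differences of the values at u = 2, 5, 8, 11:
  f  : -15  -33  -51  -69
  Δ  : -18  -18  -18
  Δ^2: 0  0
  Δ^3: 0
The first differences are constant (-18) and nonzero, while all higher differences vanish, so the minimal degree is 1.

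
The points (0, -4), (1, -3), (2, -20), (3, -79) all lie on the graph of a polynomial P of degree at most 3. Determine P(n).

Using the Lagrange interpolation formula with nodes 0, 1, 2, 3:
  L_0(n) = (n - 1)(n - 2)(n - 3) / -6
  L_1(n) = n(n - 2)(n - 3) / 2
  L_2(n) = n(n - 1)(n - 3) / -2
  L_3(n) = n(n - 1)(n - 2) / 6
Then P(n) = -4·L_0(n) - 3·L_1(n) - 20·L_2(n) - 79·L_3(n).
Expanding and collecting terms gives P(n) = -4n^3 + 3n^2 + 2n - 4.
Check: P(2) = -20. ✓

P(n) = -4n^3 + 3n^2 + 2n - 4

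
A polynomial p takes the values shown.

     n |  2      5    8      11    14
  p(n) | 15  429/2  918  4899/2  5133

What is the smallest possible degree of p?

Forward differences of the values at n = 2, 5, 8, 11, 14:
  p  : 15  429/2  918  4899/2  5133
  Δ  : 399/2  1407/2  3063/2  5367/2
  Δ^2: 504  828  1152
  Δ^3: 324  324
  Δ^4: 0
The third differences are constant (324) and nonzero, while all higher differences vanish, so the minimal degree is 3.

3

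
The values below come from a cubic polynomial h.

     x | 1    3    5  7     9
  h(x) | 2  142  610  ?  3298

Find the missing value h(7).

1598

On equispaced nodes a degree-3 polynomial has vanishing fourth forward difference, so
  h(1) - 4·h(3) + 6·h(5) - 4·h(7) + h(9) = 0.
Substituting the known values and solving for h(7):
  -4·h(7) = -6392
  h(7) = 1598.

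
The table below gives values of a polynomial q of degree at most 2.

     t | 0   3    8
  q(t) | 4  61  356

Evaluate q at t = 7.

277

Write q(t) = at^2 + bt + c. Substituting each data point gives a linear system:
  c = 4
  9a + 3b + c = 61
  64a + 8b + c = 356
Solving the system yields a = 5, b = 4, c = 4.
So q(t) = 5t^2 + 4t + 4.
Then q(7) = 277.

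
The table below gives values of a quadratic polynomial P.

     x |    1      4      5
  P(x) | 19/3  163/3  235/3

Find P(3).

103/3

Write P(x) = ax^2 + bx + c. Substituting each data point gives a linear system:
  a + b + c = 19/3
  16a + 4b + c = 163/3
  25a + 5b + c = 235/3
Solving the system yields a = 2, b = 6, c = -5/3.
So P(x) = 2x^2 + 6x - 5/3.
Then P(3) = 103/3.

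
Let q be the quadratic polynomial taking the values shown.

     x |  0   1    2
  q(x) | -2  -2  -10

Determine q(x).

q(x) = -4x^2 + 4x - 2

Write q(x) = ax^2 + bx + c. Substituting each data point gives a linear system:
  c = -2
  a + b + c = -2
  4a + 2b + c = -10
Solving the system yields a = -4, b = 4, c = -2.
So q(x) = -4x² + 4x - 2.
Check: q(1) = -2. ✓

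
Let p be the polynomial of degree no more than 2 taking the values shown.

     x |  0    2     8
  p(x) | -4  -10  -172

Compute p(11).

-334

Using the Lagrange interpolation formula with nodes 0, 2, 8:
  L_0(x) = (x - 2)(x - 8) / 16
  L_1(x) = x(x - 8) / -12
  L_2(x) = x(x - 2) / 48
Then p(x) = -4·L_0(x) - 10·L_1(x) - 172·L_2(x).
Expanding and collecting terms gives p(x) = -3x^2 + 3x - 4.
Evaluating at x = 11: p(11) = -334.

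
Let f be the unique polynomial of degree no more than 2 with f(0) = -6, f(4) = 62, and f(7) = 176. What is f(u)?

f(u) = 3u^2 + 5u - 6

Using the Lagrange interpolation formula with nodes 0, 4, 7:
  L_0(u) = (u - 4)(u - 7) / 28
  L_1(u) = u(u - 7) / -12
  L_2(u) = u(u - 4) / 21
Then f(u) = -6·L_0(u) + 62·L_1(u) + 176·L_2(u).
Expanding and collecting terms gives f(u) = 3u^2 + 5u - 6.
Check: f(7) = 176. ✓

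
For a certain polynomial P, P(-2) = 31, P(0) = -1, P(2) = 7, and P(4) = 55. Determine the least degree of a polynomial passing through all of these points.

2

Forward differences of the values at s = -2, 0, 2, 4:
  P  : 31  -1  7  55
  Δ  : -32  8  48
  Δ^2: 40  40
  Δ^3: 0
The second differences are constant (40) and nonzero, while all higher differences vanish, so the minimal degree is 2.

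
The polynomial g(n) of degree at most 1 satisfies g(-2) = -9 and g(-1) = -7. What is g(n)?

g(n) = 2n - 5

Write g(n) = an + b. Substituting each data point gives a linear system:
  -2a + b = -9
  -a + b = -7
Solving the system yields a = 2, b = -5.
So g(n) = 2n - 5.
Check: g(-2) = -9. ✓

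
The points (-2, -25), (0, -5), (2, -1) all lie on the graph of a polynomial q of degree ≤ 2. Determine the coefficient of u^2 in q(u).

-2

Write q(u) = au^2 + bu + c. Substituting each data point gives a linear system:
  4a - 2b + c = -25
  c = -5
  4a + 2b + c = -1
Solving the system yields a = -2, b = 6, c = -5.
So q(u) = -2u^2 + 6u - 5.
The leading coefficient is -2.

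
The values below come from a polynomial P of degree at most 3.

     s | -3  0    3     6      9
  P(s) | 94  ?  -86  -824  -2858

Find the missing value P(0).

On equispaced nodes a degree-3 polynomial has vanishing fourth forward difference, so
  P(-3) - 4·P(0) + 6·P(3) - 4·P(6) + P(9) = 0.
Substituting the known values and solving for P(0):
  -4·P(0) = -16
  P(0) = 4.

4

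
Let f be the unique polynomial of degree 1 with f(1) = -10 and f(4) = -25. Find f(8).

Write f(x) = ax + b. Substituting each data point gives a linear system:
  a + b = -10
  4a + b = -25
Solving the system yields a = -5, b = -5.
So f(x) = -5x - 5.
Then f(8) = -45.

-45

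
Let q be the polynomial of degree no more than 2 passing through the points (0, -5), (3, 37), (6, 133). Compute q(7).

177

Forward differences of the values at x = 0, 3, 6:
  q  : -5  37  133
  Δ  : 42  96
  Δ^2: 54
The second differences are constant, confirming degree 2.
Interpolating (Newton forward form) and evaluating at x = 7 gives q(7) = 177.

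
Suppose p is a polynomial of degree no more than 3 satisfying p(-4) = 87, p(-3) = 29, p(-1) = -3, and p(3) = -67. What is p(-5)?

189

Using the Lagrange interpolation formula with nodes -4, -3, -1, 3:
  L_0(u) = (u + 3)(u + 1)(u - 3) / -21
  L_1(u) = (u + 4)(u + 1)(u - 3) / 12
  L_2(u) = (u + 4)(u + 3)(u - 3) / -24
  L_3(u) = (u + 4)(u + 3)(u + 1) / 168
Then p(u) = 87·L_0(u) + 29·L_1(u) - 3·L_2(u) - 67·L_3(u).
Expanding and collecting terms gives p(u) = -2u³ - 2u² + 2u - 1.
Evaluating at u = -5: p(-5) = 189.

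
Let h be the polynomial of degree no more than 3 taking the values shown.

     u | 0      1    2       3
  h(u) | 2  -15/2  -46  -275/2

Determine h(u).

h(u) = -4u^3 - (5/2)u^2 - 3u + 2

Write h(u) = au^3 + bu^2 + cu + d. Substituting each data point gives a linear system:
  d = 2
  a + b + c + d = -15/2
  8a + 4b + 2c + d = -46
  27a + 9b + 3c + d = -275/2
Solving the system yields a = -4, b = -5/2, c = -3, d = 2.
So h(u) = -4u³ - (5/2)u² - 3u + 2.
Check: h(2) = -46. ✓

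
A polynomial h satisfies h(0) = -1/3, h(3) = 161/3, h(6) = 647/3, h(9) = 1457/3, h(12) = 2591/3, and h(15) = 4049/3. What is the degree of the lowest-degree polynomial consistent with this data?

Forward differences of the values at x = 0, 3, 6, 9, 12, 15:
  h  : -1/3  161/3  647/3  1457/3  2591/3  4049/3
  Δ  : 54  162  270  378  486
  Δ^2: 108  108  108  108
  Δ^3: 0  0  0
  Δ^4: 0  0
  Δ^5: 0
The second differences are constant (108) and nonzero, while all higher differences vanish, so the minimal degree is 2.

2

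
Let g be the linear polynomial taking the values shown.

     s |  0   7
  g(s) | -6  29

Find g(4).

Using the Lagrange interpolation formula with nodes 0, 7:
  L_0(s) = (s - 7) / -7
  L_1(s) = s / 7
Then g(s) = -6·L_0(s) + 29·L_1(s).
Expanding and collecting terms gives g(s) = 5s - 6.
Evaluating at s = 4: g(4) = 14.

14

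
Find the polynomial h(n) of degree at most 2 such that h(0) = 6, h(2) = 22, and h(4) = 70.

Write h(n) = an^2 + bn + c. Substituting each data point gives a linear system:
  c = 6
  4a + 2b + c = 22
  16a + 4b + c = 70
Solving the system yields a = 4, b = 0, c = 6.
So h(n) = 4n^2 + 6.
Check: h(2) = 22. ✓

h(n) = 4n^2 + 6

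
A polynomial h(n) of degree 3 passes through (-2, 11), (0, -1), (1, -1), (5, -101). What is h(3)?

Using the Lagrange interpolation formula with nodes -2, 0, 1, 5:
  L_0(n) = n(n - 1)(n - 5) / -42
  L_1(n) = (n + 2)(n - 1)(n - 5) / 10
  L_2(n) = (n + 2)n(n - 5) / -12
  L_3(n) = (n + 2)n(n - 1) / 140
Then h(n) = 11·L_0(n) - 1·L_1(n) - 1·L_2(n) - 101·L_3(n).
Expanding and collecting terms gives h(n) = -n^3 + n^2 - 1.
Evaluating at n = 3: h(3) = -19.

-19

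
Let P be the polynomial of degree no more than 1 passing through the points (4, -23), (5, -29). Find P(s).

Using the Lagrange interpolation formula with nodes 4, 5:
  L_0(s) = (s - 5) / -1
  L_1(s) = (s - 4) / 1
Then P(s) = -23·L_0(s) - 29·L_1(s).
Expanding and collecting terms gives P(s) = -6s + 1.
Check: P(4) = -23. ✓

P(s) = -6s + 1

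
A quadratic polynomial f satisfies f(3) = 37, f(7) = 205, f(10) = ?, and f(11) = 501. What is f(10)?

The 3 known points determine the degree-2 polynomial uniquely.
Write f(s) = as^2 + bs + c. Substituting each data point gives a linear system:
  9a + 3b + c = 37
  49a + 7b + c = 205
  121a + 11b + c = 501
Solving the system yields a = 4, b = 2, c = -5.
So f(s) = 4s^2 + 2s - 5.
Then f(10) = 415.

415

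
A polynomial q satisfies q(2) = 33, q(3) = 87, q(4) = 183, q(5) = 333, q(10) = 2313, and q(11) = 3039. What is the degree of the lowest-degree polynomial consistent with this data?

3

Divided differences on the nodes 2, 3, 4, 5, 10, 11:
  order 0: 33  87  183  333  2313  3039
  order 1: 54  96  150  396  726
  order 2: 21  27  41  55
  order 3: 2  2  2
  order 4: 0  0
  order 5: 0
The order-3 divided differences are all 2 (nonzero) and every higher order vanishes, so the data lies on a polynomial of degree exactly 3.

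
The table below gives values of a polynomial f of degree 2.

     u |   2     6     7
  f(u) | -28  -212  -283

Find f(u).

Write f(u) = au^2 + bu + c. Substituting each data point gives a linear system:
  4a + 2b + c = -28
  36a + 6b + c = -212
  49a + 7b + c = -283
Solving the system yields a = -5, b = -6, c = 4.
So f(u) = -5u² - 6u + 4.
Check: f(2) = -28. ✓

f(u) = -5u^2 - 6u + 4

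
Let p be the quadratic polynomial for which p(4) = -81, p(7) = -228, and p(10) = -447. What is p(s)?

p(s) = -4s^2 - 5s + 3

Using the Lagrange interpolation formula with nodes 4, 7, 10:
  L_0(s) = (s - 7)(s - 10) / 18
  L_1(s) = (s - 4)(s - 10) / -9
  L_2(s) = (s - 4)(s - 7) / 18
Then p(s) = -81·L_0(s) - 228·L_1(s) - 447·L_2(s).
Expanding and collecting terms gives p(s) = -4s^2 - 5s + 3.
Check: p(4) = -81. ✓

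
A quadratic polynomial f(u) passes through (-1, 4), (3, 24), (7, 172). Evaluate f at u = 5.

82

Write f(u) = au^2 + bu + c. Substituting each data point gives a linear system:
  a - b + c = 4
  9a + 3b + c = 24
  49a + 7b + c = 172
Solving the system yields a = 4, b = -3, c = -3.
So f(u) = 4u² - 3u - 3.
Then f(5) = 82.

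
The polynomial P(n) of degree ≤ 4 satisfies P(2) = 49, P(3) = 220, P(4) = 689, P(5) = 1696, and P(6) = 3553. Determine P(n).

Write P(n) = an^4 + bn^3 + cn^2 + dn + e. Substituting each data point gives a linear system:
  16a + 8b + 4c + 2d + e = 49
  81a + 27b + 9c + 3d + e = 220
  256a + 64b + 16c + 4d + e = 689
  625a + 125b + 25c + 5d + e = 1696
  1296a + 216b + 36c + 6d + e = 3553
Solving the system yields a = 3, b = -2, c = 2, d = 4, e = 1.
So P(n) = 3n^4 - 2n^3 + 2n^2 + 4n + 1.
Check: P(4) = 689. ✓

P(n) = 3n^4 - 2n^3 + 2n^2 + 4n + 1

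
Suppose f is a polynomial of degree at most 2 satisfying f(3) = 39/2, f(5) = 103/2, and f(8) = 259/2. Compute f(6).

Write f(t) = at^2 + bt + c. Substituting each data point gives a linear system:
  9a + 3b + c = 39/2
  25a + 5b + c = 103/2
  64a + 8b + c = 259/2
Solving the system yields a = 2, b = 0, c = 3/2.
So f(t) = 2t^2 + 3/2.
Then f(6) = 147/2.

147/2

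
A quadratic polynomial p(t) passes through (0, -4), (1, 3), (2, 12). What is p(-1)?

-9

Using the Lagrange interpolation formula with nodes 0, 1, 2:
  L_0(t) = (t - 1)(t - 2) / 2
  L_1(t) = t(t - 2) / -1
  L_2(t) = t(t - 1) / 2
Then p(t) = -4·L_0(t) + 3·L_1(t) + 12·L_2(t).
Expanding and collecting terms gives p(t) = t² + 6t - 4.
Evaluating at t = -1: p(-1) = -9.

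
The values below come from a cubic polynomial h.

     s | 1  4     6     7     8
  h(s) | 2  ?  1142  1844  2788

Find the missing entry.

The 4 known points determine the degree-3 polynomial uniquely.
Write h(s) = as^3 + bs^2 + cs + d. Substituting each data point gives a linear system:
  a + b + c + d = 2
  216a + 36b + 6c + d = 1142
  343a + 49b + 7c + d = 1844
  512a + 64b + 8c + d = 2788
Solving the system yields a = 6, b = -5, c = 5, d = -4.
So h(s) = 6s^3 - 5s^2 + 5s - 4.
Then h(4) = 320.

320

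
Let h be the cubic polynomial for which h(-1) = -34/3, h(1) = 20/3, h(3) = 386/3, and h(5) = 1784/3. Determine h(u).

h(u) = 5u^3 - 2u^2 + 4u - 1/3

Write h(u) = au^3 + bu^2 + cu + d. Substituting each data point gives a linear system:
  -a + b - c + d = -34/3
  a + b + c + d = 20/3
  27a + 9b + 3c + d = 386/3
  125a + 25b + 5c + d = 1784/3
Solving the system yields a = 5, b = -2, c = 4, d = -1/3.
So h(u) = 5u^3 - 2u^2 + 4u - 1/3.
Check: h(-1) = -34/3. ✓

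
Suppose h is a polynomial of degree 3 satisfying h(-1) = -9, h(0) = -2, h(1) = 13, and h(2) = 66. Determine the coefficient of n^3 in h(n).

5

Write h(n) = an^3 + bn^2 + cn + d. Substituting each data point gives a linear system:
  -a + b - c + d = -9
  d = -2
  a + b + c + d = 13
  8a + 4b + 2c + d = 66
Solving the system yields a = 5, b = 4, c = 6, d = -2.
So h(n) = 5n³ + 4n² + 6n - 2.
The leading coefficient is 5.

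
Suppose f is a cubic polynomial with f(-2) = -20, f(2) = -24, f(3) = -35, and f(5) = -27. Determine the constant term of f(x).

-2

Write f(x) = ax^3 + bx^2 + cx + d. Substituting each data point gives a linear system:
  -8a + 4b - 2c + d = -20
  8a + 4b + 2c + d = -24
  27a + 9b + 3c + d = -35
  125a + 25b + 5c + d = -27
Solving the system yields a = 1, b = -5, c = -5, d = -2.
So f(x) = x^3 - 5x^2 - 5x - 2.
The constant term is -2.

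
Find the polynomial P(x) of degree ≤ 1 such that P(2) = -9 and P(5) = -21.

Write P(x) = ax + b. Substituting each data point gives a linear system:
  2a + b = -9
  5a + b = -21
Solving the system yields a = -4, b = -1.
So P(x) = -4x - 1.
Check: P(5) = -21. ✓

P(x) = -4x - 1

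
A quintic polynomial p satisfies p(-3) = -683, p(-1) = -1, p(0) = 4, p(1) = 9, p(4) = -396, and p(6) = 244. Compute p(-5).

-6741

Using the Lagrange interpolation formula with nodes -3, -1, 0, 1, 4, 6:
  L_0(x) = (x + 1)x(x - 1)(x - 4)(x - 6) / -1512
  L_1(x) = (x + 3)x(x - 1)(x - 4)(x - 6) / 140
  L_2(x) = (x + 3)(x + 1)(x - 1)(x - 4)(x - 6) / -72
  L_3(x) = (x + 3)(x + 1)x(x - 4)(x - 6) / 120
  L_4(x) = (x + 3)(x + 1)x(x - 1)(x - 6) / -840
  L_5(x) = (x + 3)(x + 1)x(x - 1)(x - 4) / 3780
Then p(x) = -683·L_0(x) - 1·L_1(x) + 4·L_2(x) + 9·L_3(x) - 396·L_4(x) + 244·L_5(x).
Expanding and collecting terms gives p(x) = x⁵ - 6x⁴ + 6x² + 4x + 4.
Evaluating at x = -5: p(-5) = -6741.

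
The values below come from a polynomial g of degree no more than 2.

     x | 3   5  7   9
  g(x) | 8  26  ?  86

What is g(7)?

52

The 3 known points determine the degree-2 polynomial uniquely.
Write g(x) = ax^2 + bx + c. Substituting each data point gives a linear system:
  9a + 3b + c = 8
  25a + 5b + c = 26
  81a + 9b + c = 86
Solving the system yields a = 1, b = 1, c = -4.
So g(x) = x² + x - 4.
Then g(7) = 52.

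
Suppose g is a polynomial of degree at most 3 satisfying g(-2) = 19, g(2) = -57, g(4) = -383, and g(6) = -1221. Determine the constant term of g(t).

Write g(t) = at^3 + bt^2 + ct + d. Substituting each data point gives a linear system:
  -8a + 4b - 2c + d = 19
  8a + 4b + 2c + d = -57
  64a + 16b + 4c + d = -383
  216a + 36b + 6c + d = -1221
Solving the system yields a = -5, b = -4, c = 1, d = -3.
So g(t) = -5t^3 - 4t^2 + t - 3.
The constant term is -3.

-3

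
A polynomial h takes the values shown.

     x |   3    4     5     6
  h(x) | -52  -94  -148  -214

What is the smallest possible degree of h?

Forward differences of the values at x = 3, 4, 5, 6:
  h  : -52  -94  -148  -214
  Δ  : -42  -54  -66
  Δ^2: -12  -12
  Δ^3: 0
The second differences are constant (-12) and nonzero, while all higher differences vanish, so the minimal degree is 2.

2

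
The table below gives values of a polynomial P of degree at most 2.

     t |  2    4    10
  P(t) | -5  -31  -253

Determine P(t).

P(t) = -3t^2 + 5t - 3

Write P(t) = at^2 + bt + c. Substituting each data point gives a linear system:
  4a + 2b + c = -5
  16a + 4b + c = -31
  100a + 10b + c = -253
Solving the system yields a = -3, b = 5, c = -3.
So P(t) = -3t² + 5t - 3.
Check: P(10) = -253. ✓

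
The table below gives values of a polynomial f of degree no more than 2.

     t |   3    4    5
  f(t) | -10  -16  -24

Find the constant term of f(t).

Write f(t) = at^2 + bt + c. Substituting each data point gives a linear system:
  9a + 3b + c = -10
  16a + 4b + c = -16
  25a + 5b + c = -24
Solving the system yields a = -1, b = 1, c = -4.
So f(t) = -t^2 + t - 4.
The constant term is -4.

-4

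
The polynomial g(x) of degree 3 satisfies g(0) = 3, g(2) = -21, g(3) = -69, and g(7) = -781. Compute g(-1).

Using the Lagrange interpolation formula with nodes 0, 2, 3, 7:
  L_0(x) = (x - 2)(x - 3)(x - 7) / -42
  L_1(x) = x(x - 3)(x - 7) / 10
  L_2(x) = x(x - 2)(x - 7) / -12
  L_3(x) = x(x - 2)(x - 3) / 140
Then g(x) = 3·L_0(x) - 21·L_1(x) - 69·L_2(x) - 781·L_3(x).
Expanding and collecting terms gives g(x) = -2x^3 - 2x^2 + 3.
Evaluating at x = -1: g(-1) = 3.

3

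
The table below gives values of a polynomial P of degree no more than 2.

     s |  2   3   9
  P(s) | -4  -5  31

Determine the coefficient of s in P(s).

-6

Write P(s) = as^2 + bs + c. Substituting each data point gives a linear system:
  4a + 2b + c = -4
  9a + 3b + c = -5
  81a + 9b + c = 31
Solving the system yields a = 1, b = -6, c = 4.
So P(s) = s^2 - 6s + 4.
The coefficient of s is -6.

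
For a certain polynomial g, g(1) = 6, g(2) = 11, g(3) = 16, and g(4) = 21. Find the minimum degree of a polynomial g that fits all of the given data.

Forward differences of the values at x = 1, 2, 3, 4:
  g  : 6  11  16  21
  Δ  : 5  5  5
  Δ^2: 0  0
  Δ^3: 0
The first differences are constant (5) and nonzero, while all higher differences vanish, so the minimal degree is 1.

1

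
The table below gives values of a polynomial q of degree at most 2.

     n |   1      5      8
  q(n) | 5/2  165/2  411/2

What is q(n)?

Using the Lagrange interpolation formula with nodes 1, 5, 8:
  L_0(n) = (n - 5)(n - 8) / 28
  L_1(n) = (n - 1)(n - 8) / -12
  L_2(n) = (n - 1)(n - 5) / 21
Then q(n) = 5/2·L_0(n) + 165/2·L_1(n) + 411/2·L_2(n).
Expanding and collecting terms gives q(n) = 3n^2 + 2n - 5/2.
Check: q(1) = 5/2. ✓

q(n) = 3n^2 + 2n - 5/2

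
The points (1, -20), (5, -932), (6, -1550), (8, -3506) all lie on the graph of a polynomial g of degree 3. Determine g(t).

Write g(t) = at^3 + bt^2 + ct + d. Substituting each data point gives a linear system:
  a + b + c + d = -20
  125a + 25b + 5c + d = -932
  216a + 36b + 6c + d = -1550
  512a + 64b + 8c + d = -3506
Solving the system yields a = -6, b = -6, c = -6, d = -2.
So g(t) = -6t³ - 6t² - 6t - 2.
Check: g(1) = -20. ✓

g(t) = -6t^3 - 6t^2 - 6t - 2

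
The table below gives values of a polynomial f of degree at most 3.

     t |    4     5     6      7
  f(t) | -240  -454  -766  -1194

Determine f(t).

f(t) = -3t^3 - 4t^2 + 5t - 4

Write f(t) = at^3 + bt^2 + ct + d. Substituting each data point gives a linear system:
  64a + 16b + 4c + d = -240
  125a + 25b + 5c + d = -454
  216a + 36b + 6c + d = -766
  343a + 49b + 7c + d = -1194
Solving the system yields a = -3, b = -4, c = 5, d = -4.
So f(t) = -3t^3 - 4t^2 + 5t - 4.
Check: f(7) = -1194. ✓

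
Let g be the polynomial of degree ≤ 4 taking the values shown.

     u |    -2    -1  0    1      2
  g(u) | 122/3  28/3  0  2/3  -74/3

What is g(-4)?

Forward differences of the values at u = -2, -1, 0, 1, 2:
  g  : 122/3  28/3  0  2/3  -74/3
  Δ  : -94/3  -28/3  2/3  -76/3
  Δ^2: 22  10  -26
  Δ^3: -12  -36
  Δ^4: -24
The fourth differences are constant, confirming degree 4.
Interpolating (Newton forward form) and evaluating at u = -4 gives g(-4) = 292/3.

292/3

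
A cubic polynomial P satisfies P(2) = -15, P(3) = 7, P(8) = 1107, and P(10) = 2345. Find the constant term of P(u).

Write P(u) = au^3 + bu^2 + cu + d. Substituting each data point gives a linear system:
  8a + 4b + 2c + d = -15
  27a + 9b + 3c + d = 7
  512a + 64b + 8c + d = 1107
  1000a + 100b + 10c + d = 2345
Solving the system yields a = 3, b = -6, c = -5, d = -5.
So P(u) = 3u³ - 6u² - 5u - 5.
The constant term is -5.

-5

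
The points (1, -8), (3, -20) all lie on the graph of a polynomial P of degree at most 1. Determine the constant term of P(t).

-2

Write P(t) = at + b. Substituting each data point gives a linear system:
  a + b = -8
  3a + b = -20
Solving the system yields a = -6, b = -2.
So P(t) = -6t - 2.
The constant term is -2.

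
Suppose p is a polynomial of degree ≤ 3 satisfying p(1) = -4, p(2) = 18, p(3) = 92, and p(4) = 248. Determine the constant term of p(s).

Write p(s) = as^3 + bs^2 + cs + d. Substituting each data point gives a linear system:
  a + b + c + d = -4
  8a + 4b + 2c + d = 18
  27a + 9b + 3c + d = 92
  64a + 16b + 4c + d = 248
Solving the system yields a = 5, b = -4, c = -1, d = -4.
So p(s) = 5s³ - 4s² - s - 4.
The constant term is -4.

-4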